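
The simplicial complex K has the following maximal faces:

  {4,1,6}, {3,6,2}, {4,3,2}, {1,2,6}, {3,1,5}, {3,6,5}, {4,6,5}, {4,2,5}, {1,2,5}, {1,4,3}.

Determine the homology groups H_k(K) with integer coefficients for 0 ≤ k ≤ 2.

H_0 = Z,  H_1 = Z/2Z,  H_2 = 0.

Take the total order 1 < 2 < 3 < 4 < 5 < 6 on the vertex set. Then K (dimension 2) consists of the simplices:

  0-simplices (6): [1], [2], [3], [4], [5], [6]
  1-simplices (15): [1,2], [1,3], [1,4], [1,5], [1,6], [2,3], [2,4], [2,5], [2,6], [3,4], [3,5], [3,6], [4,5], [4,6], [5,6]
  2-simplices (10): [1,2,5], [1,2,6], [1,3,4], [1,3,5], [1,4,6], [2,3,4], [2,3,6], [2,4,5], [3,5,6], [4,5,6]

giving chain groups C_0 ≅ Z^6, C_1 ≅ Z^15, C_2 ≅ Z^10.

Boundary ∂_1: C_1 → C_0 sends each edge [p,q] (with p < q) to q − p. For instance
  ∂[4,5] = [5] − [4].
This gives a 6×15 integer matrix of rank 5; reducing to Smith normal form yields diagonal entries (1,1,1,1,1).

The boundary map ∂_2: C_2 → C_1 sends each 2-simplex [p,q,r] to [q,r] − [p,r] + [p,q]. For instance
  ∂[2,3,6] = [3,6] − [2,6] + [2,3],
  ∂[1,4,6] = [4,6] − [1,6] + [1,4].
The resulting 15×10 matrix has rank 10, and its Smith normal form has invariant factors (1,1,1,1,1,1,1,1,1,2).

Computing H_k = (kernel of ∂_k) / (image of ∂_{k+1}):

  H_0: rank C_0 − rank ∂_1 = 6 − 5 = 1, and the invariant factors of ∂_1 are all 1, so H_0 = Z.
  H_1: rank ker ∂_1 − rank ∂_2 = (15 − 5) − 10 = 0, and ∂_2 has invariant factor 2 > 1, so H_1 = Z/2Z.
  H_2: rank ker ∂_2 − rank ∂_3 = (10 − 10) − 0 = 0, and there is no ∂_3, so H_2 = 0.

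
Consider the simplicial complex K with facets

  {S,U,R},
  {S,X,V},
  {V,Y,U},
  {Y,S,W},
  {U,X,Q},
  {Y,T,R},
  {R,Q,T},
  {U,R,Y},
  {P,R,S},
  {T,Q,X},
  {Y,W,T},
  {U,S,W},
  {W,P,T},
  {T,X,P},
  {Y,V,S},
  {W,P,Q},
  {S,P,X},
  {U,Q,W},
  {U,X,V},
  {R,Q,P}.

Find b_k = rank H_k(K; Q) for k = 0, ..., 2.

Take the total order P < Q < R < S < T < U < V < W < X < Y on the vertex set. Then K (dimension 2) consists of the simplices:

  0-simplices (10): P, Q, R, S, T, U, V, W, X, Y
  1-simplices (30): PQ, PR, PS, PT, PW, PX, QR, QT, QU, QW, QX, RS, RT, RU, RY, SU, SV, SW, SX, SY, TW, TX, TY, UV, UW, UX, UY, VX, VY, WY
  2-simplices (20): PQR, PQW, PRS, PSX, PTW, PTX, QRT, QTX, QUW, QUX, RSU, RTY, RUY, SUW, SVX, SVY, SWY, TWY, UVX, UVY

Hence C_0 ≅ Z^10, C_1 ≅ Z^30, C_2 ≅ Z^20.

∂_1: C_1 → C_0 is given by ∂[p,q] = [q] − [p].
The resulting 10×30 matrix has rank 9, and its Smith normal form has invariant factors (1,1,1,1,1,1,1,1,1).

∂_2: C_2 → C_1 acts by ∂[p,q,r] = [q,r] − [p,r] + [p,q]. For instance
  ∂SVX = VX − SX + SV,
  ∂PRS = RS − PS + PR.
The 30×20 boundary matrix has rank 20 and Smith normal form diag(1,1,1,1,1,1,1,1,1,1,1,1,1,1,1,1,1,1,1,2).

Reading off H_k = ker ∂_k / im ∂_{k+1}:

  H_0: rank C_0 − rank ∂_1 = 10 − 9 = 1, and the invariant factors of ∂_1 are all 1, so H_0 ≅ Z.
  H_1: rank ker ∂_1 − rank ∂_2 = (30 − 9) − 20 = 1, and ∂_2 has invariant factor 2 > 1, so H_1 ≅ Z ⊕ Z/2.
  H_2: rank ker ∂_2 − rank ∂_3 = (20 − 20) − 0 = 0, and there is no ∂_3, so H_2 ≅ 0.

As a check, the Euler characteristic is 10 − 30 + 20 = 0, which agrees with 1 − 1 + 0 = 0.

Hence the Betti numbers are b_0 = 1, b_1 = 1, b_2 = 0.

b_0 = 1, b_1 = 1, b_2 = 0.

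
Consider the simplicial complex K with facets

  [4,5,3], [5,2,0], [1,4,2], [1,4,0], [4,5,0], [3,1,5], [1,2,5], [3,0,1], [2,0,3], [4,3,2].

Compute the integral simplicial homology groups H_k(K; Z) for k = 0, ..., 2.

H_0 = Z,  H_1 = Z/2,  H_2 = 0.

Fix the vertex order 0 < 1 < 2 < 3 < 4 < 5 and write every simplex with vertices in increasing order. Then dim K = 2 and the simplices of K are:

  0-simplices (6): [0], [1], [2], [3], [4], [5]
  1-simplices (15): [0,1], [0,2], [0,3], [0,4], [0,5], [1,2], [1,3], [1,4], [1,5], [2,3], [2,4], [2,5], [3,4], [3,5], [4,5]
  2-simplices (10): [0,1,3], [0,1,4], [0,2,3], [0,2,5], [0,4,5], [1,2,4], [1,2,5], [1,3,5], [2,3,4], [3,4,5]

Hence C_0 ≅ Z^6, C_1 ≅ Z^15, C_2 ≅ Z^10.

Boundary ∂_1: C_1 → C_0 sends each edge [p,q] (with p < q) to q − p. For instance
  ∂[0,2] = [2] − [0].
The resulting 6×15 matrix has rank 5, and its Smith normal form has invariant factors (1,1,1,1,1).

∂_2: C_2 → C_1 acts by ∂[p,q,r] = [q,r] − [p,r] + [p,q]. For instance
  ∂[1,3,5] = [3,5] − [1,5] + [1,3],
  ∂[1,2,5] = [2,5] − [1,5] + [1,2].
The resulting 15×10 matrix has rank 10, and its Smith normal form has invariant factors (1,1,1,1,1,1,1,1,1,2).

Reading off H_k = ker ∂_k / im ∂_{k+1}:

  H_0: rank C_0 − rank ∂_1 = 6 − 5 = 1, and the invariant factors of ∂_1 are all 1, so H_0 ≅ Z.
  H_1: rank ker ∂_1 − rank ∂_2 = (15 − 5) − 10 = 0, and ∂_2 has invariant factor 2 > 1, so H_1 ≅ Z/2.
  H_2: rank ker ∂_2 − rank ∂_3 = (10 − 10) − 0 = 0, and there is no ∂_3, so H_2 ≅ 0.

(K is a triangulation of the real projective plane RP^2.)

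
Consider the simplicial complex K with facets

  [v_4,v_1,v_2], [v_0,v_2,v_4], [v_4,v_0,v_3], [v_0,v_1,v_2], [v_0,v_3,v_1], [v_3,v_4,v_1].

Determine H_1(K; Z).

Fix the vertex order v_0 < v_1 < v_2 < v_3 < v_4 and write every simplex with vertices in increasing order. Then dim K = 2 and the simplices of K are:

  0-simplices (5): [v_0], [v_1], [v_2], [v_3], [v_4]
  1-simplices (9): [v_0,v_1], [v_0,v_2], [v_0,v_3], [v_0,v_4], [v_1,v_2], [v_1,v_3], [v_1,v_4], [v_2,v_4], [v_3,v_4]
  2-simplices (6): [v_0,v_1,v_2], [v_0,v_1,v_3], [v_0,v_2,v_4], [v_0,v_3,v_4], [v_1,v_2,v_4], [v_1,v_3,v_4]

so the chain groups are C_0 ≅ Z^5, C_1 ≅ Z^9, C_2 ≅ Z^6.

Boundary ∂_1: C_1 → C_0 sends each edge [p,q] (with p < q) to q − p.
As a 5×9 matrix over Z this has rank 4, with invariant factors (1,1,1,1).

The boundary map ∂_2: C_2 → C_1 maps a triangle to the signed sum of its edges. For instance
  ∂[v_0,v_1,v_2] = [v_1,v_2] − [v_0,v_2] + [v_0,v_1],
  ∂[v_1,v_3,v_4] = [v_3,v_4] − [v_1,v_4] + [v_1,v_3].
This gives a 9×6 integer matrix of rank 5; reducing to Smith normal form yields diagonal entries (1,1,1,1,1).

Now H_k = ker ∂_k / im ∂_{k+1}, so:

  H_1: rank ker ∂_1 − rank ∂_2 = (9 − 4) − 5 = 0, and the invariant factors of ∂_2 are all 1, so H_1 ≅ 0.

H_1 ≅ 0.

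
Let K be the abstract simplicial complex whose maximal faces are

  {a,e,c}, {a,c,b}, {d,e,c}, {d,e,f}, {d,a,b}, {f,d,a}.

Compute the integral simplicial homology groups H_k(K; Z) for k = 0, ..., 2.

We work with the vertex ordering a < b < c < d < e < f. The simplices of K, each written with vertices in increasing order, are:

  0-simplices (6): a, b, c, d, e, f
  1-simplices (12): ab, ac, ad, ae, af, bc, bd, cd, ce, de, df, ef
  2-simplices (6): abc, abd, ace, adf, cde, def

so the chain groups are C_0 ≅ Z^6, C_1 ≅ Z^12, C_2 ≅ Z^6.

∂_1: C_1 → C_0 sends each edge [p,q] (with p < q) to q − p.
This gives a 6×12 integer matrix of rank 5; reducing to Smith normal form yields diagonal entries (1,1,1,1,1).

The boundary map ∂_2: C_2 → C_1 acts by ∂[p,q,r] = [q,r] − [p,r] + [p,q]. For instance
  ∂abd = bd − ad + ab,
  ∂ace = ce − ae + ac.
The 12×6 boundary matrix has rank 6 and Smith normal form diag(1,1,1,1,1,1).

Computing H_k = (kernel of ∂_k) / (image of ∂_{k+1}):

  H_0: rank C_0 − rank ∂_1 = 6 − 5 = 1, and the invariant factors of ∂_1 are all 1, so H_0 ≅ Z.
  H_1: rank ker ∂_1 − rank ∂_2 = (12 − 5) − 6 = 1, and the invariant factors of ∂_2 are all 1, so H_1 ≅ Z.
  H_2: rank ker ∂_2 − rank ∂_3 = (6 − 6) − 0 = 0, and there is no ∂_3, so H_2 ≅ 0.

(K is a triangulation of the cylinder S^1 x I.)

H_0 = Z,  H_1 = Z,  H_2 = 0.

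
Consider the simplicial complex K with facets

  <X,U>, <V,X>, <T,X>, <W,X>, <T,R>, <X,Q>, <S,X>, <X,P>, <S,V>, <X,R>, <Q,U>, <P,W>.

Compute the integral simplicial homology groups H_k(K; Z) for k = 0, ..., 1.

H_0 ≅ Z,  H_1 ≅ Z^4.

We work with the vertex ordering P < Q < R < S < T < U < V < W < X. The simplices of K, each written with vertices in increasing order, are:

  0-simplices (9): P, Q, R, S, T, U, V, W, X
  1-simplices (12): PW, PX, QU, QX, RT, RX, SV, SX, TX, UX, VX, WX

so the chain groups are C_0 ≅ Z^9, C_1 ≅ Z^12.

Boundary ∂_1: C_1 → C_0 is given by ∂[p,q] = [q] − [p]. For instance
  ∂RX = X − R.
This gives a 9×12 integer matrix of rank 8; reducing to Smith normal form yields diagonal entries (1,1,1,1,1,1,1,1).

Computing H_k = (kernel of ∂_k) / (image of ∂_{k+1}):

  H_0: rank C_0 − rank ∂_1 = 9 − 8 = 1, and the invariant factors of ∂_1 are all 1, so H_0 = Z.
  H_1: rank ker ∂_1 − rank ∂_2 = (12 − 8) − 0 = 4, and there is no ∂_2, so H_1 = Z^4.

As a check, the Euler characteristic is 9 − 12 = -3, which agrees with 1 − 4 = -3.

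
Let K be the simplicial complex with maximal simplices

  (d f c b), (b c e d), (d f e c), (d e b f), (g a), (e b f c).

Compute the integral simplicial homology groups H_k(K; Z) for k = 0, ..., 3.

Take the total order a < b < c < d < e < f < g on the vertex set. Then K (dimension 3) consists of the simplices:

  0-simplices (7): a, b, c, d, e, f, g
  1-simplices (11): ag, bc, bd, be, bf, cd, ce, cf, de, df, ef
  2-simplices (10): bcd, bce, bcf, bde, bdf, bef, cde, cdf, cef, def
  3-simplices (5): bcde, bcdf, bcef, bdef, cdef

giving chain groups C_0 ≅ Z^7, C_1 ≅ Z^11, C_2 ≅ Z^10, C_3 ≅ Z^5.

The boundary map ∂_1: C_1 → C_0 maps an edge to its endpoints' difference, ∂[p,q] = q − p.
This gives a 7×11 integer matrix of rank 5; reducing to Smith normal form yields diagonal entries (1,1,1,1,1).

Boundary ∂_2: C_2 → C_1 acts by ∂[p,q,r] = [q,r] − [p,r] + [p,q]. For instance
  ∂cef = ef − cf + ce,
  ∂def = ef − df + de.
The 11×10 boundary matrix has rank 6 and Smith normal form diag(1,1,1,1,1,1).

∂_3: C_3 → C_2 sends each 3-simplex σ to the alternating sum Σ_i (−1)^i (σ with its i-th vertex removed). For instance
  ∂bcdf = cdf − bdf + bcf − bcd,
  ∂cdef = def − cef + cdf − cde.
The 10×5 boundary matrix has rank 4 and Smith normal form diag(1,1,1,1).

From H_k ≅ ker(∂_k) / im(∂_{k+1}) we obtain:

  H_0: rank C_0 − rank ∂_1 = 7 − 5 = 2, and the invariant factors of ∂_1 are all 1, so H_0 ≅ Z^2.
  H_1: rank ker ∂_1 − rank ∂_2 = (11 − 5) − 6 = 0, and the invariant factors of ∂_2 are all 1, so H_1 ≅ 0.
  H_2: rank ker ∂_2 − rank ∂_3 = (10 − 6) − 4 = 0, and the invariant factors of ∂_3 are all 1, so H_2 ≅ 0.
  H_3: rank ker ∂_3 − rank ∂_4 = (5 − 4) − 0 = 1, and there is no ∂_4, so H_3 ≅ Z.

As a check, the Euler characteristic is 7 − 11 + 10 − 5 = 1, which agrees with 2 − 0 + 0 − 1 = 1.

H_0 ≅ Z^2,  H_1 = 0,  H_2 = 0,  H_3 ≅ Z.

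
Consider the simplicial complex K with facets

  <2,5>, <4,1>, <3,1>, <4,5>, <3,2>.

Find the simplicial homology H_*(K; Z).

We work with the vertex ordering 1 < 2 < 3 < 4 < 5. The simplices of K, each written with vertices in increasing order, are:

  0-simplices (5): [1], [2], [3], [4], [5]
  1-simplices (5): [1,3], [1,4], [2,3], [2,5], [4,5]

Hence C_0 ≅ Z^5, C_1 ≅ Z^5.

The boundary map ∂_1: C_1 → C_0 maps an edge to its endpoints' difference, ∂[p,q] = q − p. For instance
  ∂[2,3] = [3] − [2].
The resulting 5×5 matrix has rank 4, and its Smith normal form has invariant factors (1,1,1,1).

Now H_k = ker ∂_k / im ∂_{k+1}, so:

  H_0: rank C_0 − rank ∂_1 = 5 − 4 = 1, and the invariant factors of ∂_1 are all 1, so H_0 = Z.
  H_1: rank ker ∂_1 − rank ∂_2 = (5 − 4) − 0 = 1, and there is no ∂_2, so H_1 = Z.

H_0 ≅ Z,  H_1 ≅ Z.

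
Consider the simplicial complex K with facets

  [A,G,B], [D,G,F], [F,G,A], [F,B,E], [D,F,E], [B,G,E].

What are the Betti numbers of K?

b_0 = 1, b_1 = 1, b_2 = 0.

Order the vertices as A < B < D < E < F < G. Listing each simplex with vertices in this order, K has dimension 2 with simplices:

  0-simplices (6): A, B, D, E, F, G
  1-simplices (12): AB, AF, AG, BE, BF, BG, DE, DF, DG, EF, EG, FG
  2-simplices (6): ABG, AFG, BEF, BEG, DEF, DFG

Hence C_0 ≅ Z^6, C_1 ≅ Z^12, C_2 ≅ Z^6.

The boundary map ∂_1: C_1 → C_0 sends each edge [p,q] (with p < q) to q − p. For instance
  ∂DG = G − D.
This gives a 6×12 integer matrix of rank 5; reducing to Smith normal form yields diagonal entries (1,1,1,1,1).

The boundary map ∂_2: C_2 → C_1 acts by ∂[p,q,r] = [q,r] − [p,r] + [p,q]. For instance
  ∂BEG = EG − BG + BE,
  ∂DFG = FG − DG + DF.
As a 12×6 matrix over Z this has rank 6, with invariant factors (1,1,1,1,1,1).

From H_k ≅ ker(∂_k) / im(∂_{k+1}) we obtain:

  H_0: rank C_0 − rank ∂_1 = 6 − 5 = 1, and the invariant factors of ∂_1 are all 1, so H_0 = Z.
  H_1: rank ker ∂_1 − rank ∂_2 = (12 − 5) − 6 = 1, and the invariant factors of ∂_2 are all 1, so H_1 = Z.
  H_2: rank ker ∂_2 − rank ∂_3 = (6 − 6) − 0 = 0, and there is no ∂_3, so H_2 = 0.

Hence the Betti numbers are b_0 = 1, b_1 = 1, b_2 = 0.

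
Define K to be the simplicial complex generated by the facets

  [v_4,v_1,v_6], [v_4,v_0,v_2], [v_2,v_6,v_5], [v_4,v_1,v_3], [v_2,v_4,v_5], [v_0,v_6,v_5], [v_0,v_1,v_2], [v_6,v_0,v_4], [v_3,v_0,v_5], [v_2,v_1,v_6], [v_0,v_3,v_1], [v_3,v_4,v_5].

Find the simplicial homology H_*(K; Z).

H_0 ≅ Z,  H_1 ≅ Z_2,  H_2 = 0.

Take the total order v_0 < v_1 < v_2 < v_3 < v_4 < v_5 < v_6 on the vertex set. Then K (dimension 2) consists of the simplices:

  0-simplices (7): [v_0], [v_1], [v_2], [v_3], [v_4], [v_5], [v_6]
  1-simplices (18): (18 of them)
  2-simplices (12): (12 of them)

so the chain groups are C_0 ≅ Z^7, C_1 ≅ Z^18, C_2 ≅ Z^12.

The boundary map ∂_1: C_1 → C_0 is given by ∂[p,q] = [q] − [p].
As a 7×18 matrix over Z this has rank 6, with invariant factors (1,1,1,1,1,1).

The boundary map ∂_2: C_2 → C_1 maps a triangle to the signed sum of its edges. For instance
  ∂[v_0,v_5,v_6] = [v_5,v_6] − [v_0,v_6] + [v_0,v_5],
  ∂[v_2,v_4,v_5] = [v_4,v_5] − [v_2,v_5] + [v_2,v_4].
As a 18×12 matrix over Z this has rank 12, with invariant factors (1,1,1,1,1,1,1,1,1,1,1,2).

Now H_k = ker ∂_k / im ∂_{k+1}, so:

  H_0: rank C_0 − rank ∂_1 = 7 − 6 = 1, and the invariant factors of ∂_1 are all 1, so H_0 = Z.
  H_1: rank ker ∂_1 − rank ∂_2 = (18 − 6) − 12 = 0, and ∂_2 has invariant factor 2 > 1, so H_1 = Z_2.
  H_2: rank ker ∂_2 − rank ∂_3 = (12 − 12) − 0 = 0, and there is no ∂_3, so H_2 = 0.

(K is a triangulation of the real projective plane RP^2.)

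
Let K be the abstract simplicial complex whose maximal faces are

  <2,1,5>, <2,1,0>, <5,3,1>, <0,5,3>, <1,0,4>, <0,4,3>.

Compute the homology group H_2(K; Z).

Fix the vertex order 0 < 1 < 2 < 3 < 4 < 5 and write every simplex with vertices in increasing order. Then dim K = 2 and the simplices of K are:

  0-simplices (6): [0], [1], [2], [3], [4], [5]
  1-simplices (12): [0,1], [0,2], [0,3], [0,4], [0,5], [1,2], [1,3], [1,4], [1,5], [2,5], [3,4], [3,5]
  2-simplices (6): [0,1,2], [0,1,4], [0,3,4], [0,3,5], [1,2,5], [1,3,5]

giving chain groups C_0 ≅ Z^6, C_1 ≅ Z^12, C_2 ≅ Z^6.

Boundary ∂_1: C_1 → C_0 is given by ∂[p,q] = [q] − [p]. For instance
  ∂[1,4] = [4] − [1].
As a 6×12 matrix over Z this has rank 5, with invariant factors (1,1,1,1,1).

The boundary map ∂_2: C_2 → C_1 acts by ∂[p,q,r] = [q,r] − [p,r] + [p,q]. For instance
  ∂[1,3,5] = [3,5] − [1,5] + [1,3],
  ∂[0,3,4] = [3,4] − [0,4] + [0,3].
The 12×6 boundary matrix has rank 6 and Smith normal form diag(1,1,1,1,1,1).

From H_k ≅ ker(∂_k) / im(∂_{k+1}) we obtain:

  H_2: rank ker ∂_2 − rank ∂_3 = (6 − 6) − 0 = 0, and there is no ∂_3, so H_2 = 0.

(K is a triangulation of the cylinder S^1 x I.)

H_2 = 0.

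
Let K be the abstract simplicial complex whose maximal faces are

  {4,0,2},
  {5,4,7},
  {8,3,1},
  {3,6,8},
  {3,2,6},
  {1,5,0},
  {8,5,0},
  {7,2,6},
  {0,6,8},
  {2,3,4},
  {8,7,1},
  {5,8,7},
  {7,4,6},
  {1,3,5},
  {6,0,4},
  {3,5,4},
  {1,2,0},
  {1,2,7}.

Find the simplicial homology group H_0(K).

Fix the vertex order 0 < 1 < 2 < 3 < 4 < 5 < 6 < 7 < 8 and write every simplex with vertices in increasing order. Then dim K = 2 and the simplices of K are:

  0-simplices (9): [0], [1], [2], [3], [4], [5], [6], [7], [8]
  1-simplices (27): (27 of them)
  2-simplices (18): [0,1,2], [0,1,5], [0,2,4], [0,4,6], [0,5,8], [0,6,8], [1,2,7], [1,3,5], [1,3,8], [1,7,8], [2,3,4], [2,3,6], [2,6,7], [3,4,5], [3,6,8], [4,5,7], [4,6,7], [5,7,8]

so the chain groups are C_0 ≅ Z^9, C_1 ≅ Z^27, C_2 ≅ Z^18.

The boundary map ∂_1: C_1 → C_0 sends each edge [p,q] (with p < q) to q − p. For instance
  ∂[6,7] = [7] − [6].
The 9×27 boundary matrix has rank 8 and Smith normal form diag(1,1,1,1,1,1,1,1).

The boundary map ∂_2: C_2 → C_1 acts by ∂[p,q,r] = [q,r] − [p,r] + [p,q]. For instance
  ∂[1,7,8] = [7,8] − [1,8] + [1,7],
  ∂[0,1,2] = [1,2] − [0,2] + [0,1].
This gives a 27×18 integer matrix of rank 18; reducing to Smith normal form yields diagonal entries (1,1,1,1,1,1,1,1,1,1,1,1,1,1,1,1,1,2).

From H_k ≅ ker(∂_k) / im(∂_{k+1}) we obtain:

  H_0: rank C_0 − rank ∂_1 = 9 − 8 = 1, and the invariant factors of ∂_1 are all 1, so H_0 = Z.

H_0 ≅ Z.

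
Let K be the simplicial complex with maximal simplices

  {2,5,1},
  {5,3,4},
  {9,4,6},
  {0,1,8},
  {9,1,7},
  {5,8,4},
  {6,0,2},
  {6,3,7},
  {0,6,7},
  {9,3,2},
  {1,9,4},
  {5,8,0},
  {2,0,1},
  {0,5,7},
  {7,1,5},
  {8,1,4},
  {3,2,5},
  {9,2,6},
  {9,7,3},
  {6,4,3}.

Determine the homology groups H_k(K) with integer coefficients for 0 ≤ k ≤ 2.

Order the vertices as 0 < 1 < 2 < 3 < 4 < 5 < 6 < 7 < 8 < 9. Listing each simplex with vertices in this order, K has dimension 2 with simplices:

  0-simplices (10): [0], [1], [2], [3], [4], [5], [6], [7], [8], [9]
  1-simplices (30): (30 of them)
  2-simplices (20): (20 of them)

so the chain groups are C_0 ≅ Z^10, C_1 ≅ Z^30, C_2 ≅ Z^20.

The boundary map ∂_1: C_1 → C_0 is given by ∂[p,q] = [q] − [p].
The 10×30 boundary matrix has rank 9 and Smith normal form diag(1,1,1,1,1,1,1,1,1).

The boundary map ∂_2: C_2 → C_1 maps a triangle to the signed sum of its edges. For instance
  ∂[0,5,8] = [5,8] − [0,8] + [0,5],
  ∂[2,3,9] = [3,9] − [2,9] + [2,3].
This gives a 30×20 integer matrix of rank 20; reducing to Smith normal form yields diagonal entries (1,1,1,1,1,1,1,1,1,1,1,1,1,1,1,1,1,1,1,2).

From H_k ≅ ker(∂_k) / im(∂_{k+1}) we obtain:

  H_0: rank C_0 − rank ∂_1 = 10 − 9 = 1, and the invariant factors of ∂_1 are all 1, so H_0 = Z.
  H_1: rank ker ∂_1 − rank ∂_2 = (30 − 9) − 20 = 1, and ∂_2 has invariant factor 2 > 1, so H_1 = Z ⊕ Z_2.
  H_2: rank ker ∂_2 − rank ∂_3 = (20 − 20) − 0 = 0, and there is no ∂_3, so H_2 = 0.

As a check, the Euler characteristic is 10 − 30 + 20 = 0, which agrees with 1 − 1 + 0 = 0.
(K is a triangulation of the Klein bottle.)

H_0 ≅ Z,  H_1 ≅ Z ⊕ Z_2,  H_2 = 0.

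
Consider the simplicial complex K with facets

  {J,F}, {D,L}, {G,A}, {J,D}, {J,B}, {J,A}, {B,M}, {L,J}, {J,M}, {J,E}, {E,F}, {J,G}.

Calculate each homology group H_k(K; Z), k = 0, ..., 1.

We work with the vertex ordering A < B < D < E < F < G < J < L < M. The simplices of K, each written with vertices in increasing order, are:

  0-simplices (9): A, B, D, E, F, G, J, L, M
  1-simplices (12): AG, AJ, BJ, BM, DJ, DL, EF, EJ, FJ, GJ, JL, JM

so the chain groups are C_0 ≅ Z^9, C_1 ≅ Z^12.

∂_1: C_1 → C_0 is given by ∂[p,q] = [q] − [p]. For instance
  ∂AG = G − A.
The resulting 9×12 matrix has rank 8, and its Smith normal form has invariant factors (1,1,1,1,1,1,1,1).

From H_k ≅ ker(∂_k) / im(∂_{k+1}) we obtain:

  H_0: rank C_0 − rank ∂_1 = 9 − 8 = 1, and the invariant factors of ∂_1 are all 1, so H_0 ≅ Z.
  H_1: rank ker ∂_1 − rank ∂_2 = (12 − 8) − 0 = 4, and there is no ∂_2, so H_1 ≅ Z^4.

H_0 = Z,  H_1 = Z^4.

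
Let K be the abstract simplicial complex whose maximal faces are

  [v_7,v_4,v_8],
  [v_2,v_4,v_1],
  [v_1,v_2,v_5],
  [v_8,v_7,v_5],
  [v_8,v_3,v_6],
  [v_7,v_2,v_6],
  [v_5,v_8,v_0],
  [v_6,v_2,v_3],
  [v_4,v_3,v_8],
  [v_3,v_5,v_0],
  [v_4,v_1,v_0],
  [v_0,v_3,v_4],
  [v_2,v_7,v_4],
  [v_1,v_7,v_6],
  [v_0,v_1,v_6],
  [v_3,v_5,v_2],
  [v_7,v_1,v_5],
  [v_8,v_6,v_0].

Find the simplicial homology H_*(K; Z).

Order the vertices as v_0 < v_1 < v_2 < v_3 < v_4 < v_5 < v_6 < v_7 < v_8. Listing each simplex with vertices in this order, K has dimension 2 with simplices:

  0-simplices (9): [v_0], [v_1], [v_2], [v_3], [v_4], [v_5], [v_6], [v_7], [v_8]
  1-simplices (27): (27 of them)
  2-simplices (18): (18 of them)

so the chain groups are C_0 ≅ Z^9, C_1 ≅ Z^27, C_2 ≅ Z^18.

∂_1: C_1 → C_0 maps an edge to its endpoints' difference, ∂[p,q] = q − p. For instance
  ∂[v_1,v_4] = [v_4] − [v_1].
The resulting 9×27 matrix has rank 8, and its Smith normal form has invariant factors (1,1,1,1,1,1,1,1).

The boundary map ∂_2: C_2 → C_1 maps a triangle to the signed sum of its edges. For instance
  ∂[v_0,v_1,v_6] = [v_1,v_6] − [v_0,v_6] + [v_0,v_1],
  ∂[v_0,v_3,v_5] = [v_3,v_5] − [v_0,v_5] + [v_0,v_3].
The resulting 27×18 matrix has rank 18, and its Smith normal form has invariant factors (1,1,1,1,1,1,1,1,1,1,1,1,1,1,1,1,1,2).

Now H_k = ker ∂_k / im ∂_{k+1}, so:

  H_0: rank C_0 − rank ∂_1 = 9 − 8 = 1, and the invariant factors of ∂_1 are all 1, so H_0 = Z.
  H_1: rank ker ∂_1 − rank ∂_2 = (27 − 8) − 18 = 1, and ∂_2 has invariant factor 2 > 1, so H_1 = Z × Z/2.
  H_2: rank ker ∂_2 − rank ∂_3 = (18 − 18) − 0 = 0, and there is no ∂_3, so H_2 = 0.

(K is a triangulation of the Klein bottle.)

H_0 ≅ Z,  H_1 ≅ Z × Z/2,  H_2 = 0.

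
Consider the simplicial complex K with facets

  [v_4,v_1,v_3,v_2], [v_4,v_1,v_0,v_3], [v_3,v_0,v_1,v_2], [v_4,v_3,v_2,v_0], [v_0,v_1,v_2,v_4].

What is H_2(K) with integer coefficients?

Take the total order v_0 < v_1 < v_2 < v_3 < v_4 on the vertex set. Then K (dimension 3) consists of the simplices:

  0-simplices (5): [v_0], [v_1], [v_2], [v_3], [v_4]
  1-simplices (10): [v_0,v_1], [v_0,v_2], [v_0,v_3], [v_0,v_4], [v_1,v_2], [v_1,v_3], [v_1,v_4], [v_2,v_3], [v_2,v_4], [v_3,v_4]
  2-simplices (10): [v_0,v_1,v_2], [v_0,v_1,v_3], [v_0,v_1,v_4], [v_0,v_2,v_3], [v_0,v_2,v_4], [v_0,v_3,v_4], [v_1,v_2,v_3], [v_1,v_2,v_4], [v_1,v_3,v_4], [v_2,v_3,v_4]
  3-simplices (5): [v_0,v_1,v_2,v_3], [v_0,v_1,v_2,v_4], [v_0,v_1,v_3,v_4], [v_0,v_2,v_3,v_4], [v_1,v_2,v_3,v_4]

giving chain groups C_0 ≅ Z^5, C_1 ≅ Z^10, C_2 ≅ Z^10, C_3 ≅ Z^5.

∂_1: C_1 → C_0 maps an edge to its endpoints' difference, ∂[p,q] = q − p. For instance
  ∂[v_1,v_4] = [v_4] − [v_1].
The 5×10 boundary matrix has rank 4 and Smith normal form diag(1,1,1,1).

The boundary map ∂_2: C_2 → C_1 acts by ∂[p,q,r] = [q,r] − [p,r] + [p,q]. For instance
  ∂[v_1,v_2,v_4] = [v_2,v_4] − [v_1,v_4] + [v_1,v_2],
  ∂[v_1,v_3,v_4] = [v_3,v_4] − [v_1,v_4] + [v_1,v_3].
The 10×10 boundary matrix has rank 6 and Smith normal form diag(1,1,1,1,1,1).

Boundary ∂_3: C_3 → C_2 sends each 3-simplex σ to the alternating sum Σ_i (−1)^i (σ with its i-th vertex removed). For instance
  ∂[v_0,v_2,v_3,v_4] = [v_2,v_3,v_4] − [v_0,v_3,v_4] + [v_0,v_2,v_4] − [v_0,v_2,v_3],
  ∂[v_1,v_2,v_3,v_4] = [v_2,v_3,v_4] − [v_1,v_3,v_4] + [v_1,v_2,v_4] − [v_1,v_2,v_3].
As a 10×5 matrix over Z this has rank 4, with invariant factors (1,1,1,1).

Reading off H_k = ker ∂_k / im ∂_{k+1}:

  H_2: rank ker ∂_2 − rank ∂_3 = (10 − 6) − 4 = 0, and the invariant factors of ∂_3 are all 1, so H_2 ≅ 0.

(K is a triangulation of the 3-sphere S^3.)

H_2 = 0.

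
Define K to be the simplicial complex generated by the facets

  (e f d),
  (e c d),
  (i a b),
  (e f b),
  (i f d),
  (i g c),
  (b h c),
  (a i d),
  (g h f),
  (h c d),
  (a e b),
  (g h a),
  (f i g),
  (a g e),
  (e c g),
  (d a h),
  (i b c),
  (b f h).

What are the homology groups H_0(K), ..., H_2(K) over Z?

Fix the vertex order a < b < c < d < e < f < g < h < i and write every simplex with vertices in increasing order. Then dim K = 2 and the simplices of K are:

  0-simplices (9): a, b, c, d, e, f, g, h, i
  1-simplices (27): ab, ad, ae, ag, ah, ai, bc, be, bf, bh, bi, cd, ce, cg, ch, ci, de, df, dh, di, ef, eg, fg, fh, fi, gh, gi
  2-simplices (18): abe, abi, adh, adi, aeg, agh, bch, bci, bef, bfh, cde, cdh, ceg, cgi, def, dfi, fgh, fgi

giving chain groups C_0 ≅ Z^9, C_1 ≅ Z^27, C_2 ≅ Z^18.

∂_1: C_1 → C_0 sends each edge [p,q] (with p < q) to q − p. For instance
  ∂be = e − b.
This gives a 9×27 integer matrix of rank 8; reducing to Smith normal form yields diagonal entries (1,1,1,1,1,1,1,1).

Boundary ∂_2: C_2 → C_1 acts by ∂[p,q,r] = [q,r] − [p,r] + [p,q]. For instance
  ∂cde = de − ce + cd,
  ∂cgi = gi − ci + cg.
The 27×18 boundary matrix has rank 17 and Smith normal form diag(1,1,1,1,1,1,1,1,1,1,1,1,1,1,1,1,1).

Now H_k = ker ∂_k / im ∂_{k+1}, so:

  H_0: rank C_0 − rank ∂_1 = 9 − 8 = 1, and the invariant factors of ∂_1 are all 1, so H_0 = Z.
  H_1: rank ker ∂_1 − rank ∂_2 = (27 − 8) − 17 = 2, and the invariant factors of ∂_2 are all 1, so H_1 = Z^2.
  H_2: rank ker ∂_2 − rank ∂_3 = (18 − 17) − 0 = 1, and there is no ∂_3, so H_2 = Z.

H_0 = Z,  H_1 = Z^2,  H_2 = Z.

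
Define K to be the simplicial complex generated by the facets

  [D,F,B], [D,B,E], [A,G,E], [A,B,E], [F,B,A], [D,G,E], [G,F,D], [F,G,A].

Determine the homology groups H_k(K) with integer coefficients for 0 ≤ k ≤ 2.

H_0 = Z,  H_1 = 0,  H_2 = Z.

We work with the vertex ordering A < B < D < E < F < G. The simplices of K, each written with vertices in increasing order, are:

  0-simplices (6): A, B, D, E, F, G
  1-simplices (12): AB, AE, AF, AG, BD, BE, BF, DE, DF, DG, EG, FG
  2-simplices (8): ABE, ABF, AEG, AFG, BDE, BDF, DEG, DFG

Hence C_0 ≅ Z^6, C_1 ≅ Z^12, C_2 ≅ Z^8.

The boundary map ∂_1: C_1 → C_0 maps an edge to its endpoints' difference, ∂[p,q] = q − p.
The 6×12 boundary matrix has rank 5 and Smith normal form diag(1,1,1,1,1).

Boundary ∂_2: C_2 → C_1 sends each 2-simplex [p,q,r] to [q,r] − [p,r] + [p,q]. For instance
  ∂ABF = BF − AF + AB,
  ∂BDE = DE − BE + BD.
The 12×8 boundary matrix has rank 7 and Smith normal form diag(1,1,1,1,1,1,1).

Computing H_k = (kernel of ∂_k) / (image of ∂_{k+1}):

  H_0: rank C_0 − rank ∂_1 = 6 − 5 = 1, and the invariant factors of ∂_1 are all 1, so H_0 ≅ Z.
  H_1: rank ker ∂_1 − rank ∂_2 = (12 − 5) − 7 = 0, and the invariant factors of ∂_2 are all 1, so H_1 ≅ 0.
  H_2: rank ker ∂_2 − rank ∂_3 = (8 − 7) − 0 = 1, and there is no ∂_3, so H_2 ≅ Z.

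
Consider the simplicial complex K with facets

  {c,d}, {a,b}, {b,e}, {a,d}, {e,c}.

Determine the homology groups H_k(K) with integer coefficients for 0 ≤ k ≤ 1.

H_0 ≅ Z,  H_1 ≅ Z.

We work with the vertex ordering a < b < c < d < e. The simplices of K, each written with vertices in increasing order, are:

  0-simplices (5): a, b, c, d, e
  1-simplices (5): ab, ad, be, cd, ce

so the chain groups are C_0 ≅ Z^5, C_1 ≅ Z^5.

∂_1: C_1 → C_0 is given by ∂[p,q] = [q] − [p]. For instance
  ∂cd = d − c.
The resulting 5×5 matrix has rank 4, and its Smith normal form has invariant factors (1,1,1,1).

From H_k ≅ ker(∂_k) / im(∂_{k+1}) we obtain:

  H_0: rank C_0 − rank ∂_1 = 5 − 4 = 1, and the invariant factors of ∂_1 are all 1, so H_0 ≅ Z.
  H_1: rank ker ∂_1 − rank ∂_2 = (5 − 4) − 0 = 1, and there is no ∂_2, so H_1 ≅ Z.

(K is a triangulation of the circle S^1.)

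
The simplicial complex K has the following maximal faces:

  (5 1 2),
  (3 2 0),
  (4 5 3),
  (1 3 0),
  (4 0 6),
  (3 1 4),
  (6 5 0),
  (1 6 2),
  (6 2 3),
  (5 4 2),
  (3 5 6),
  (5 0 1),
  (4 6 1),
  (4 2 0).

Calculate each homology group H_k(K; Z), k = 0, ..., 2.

Take the total order 0 < 1 < 2 < 3 < 4 < 5 < 6 on the vertex set. Then K (dimension 2) consists of the simplices:

  0-simplices (7): [0], [1], [2], [3], [4], [5], [6]
  1-simplices (21): [0,1], [0,2], [0,3], [0,4], [0,5], [0,6], [1,2], [1,3], [1,4], [1,5], [1,6], [2,3], [2,4], [2,5], [2,6], [3,4], [3,5], [3,6], [4,5], [4,6], [5,6]
  2-simplices (14): [0,1,3], [0,1,5], [0,2,3], [0,2,4], [0,4,6], [0,5,6], [1,2,5], [1,2,6], [1,3,4], [1,4,6], [2,3,6], [2,4,5], [3,4,5], [3,5,6]

Hence C_0 ≅ Z^7, C_1 ≅ Z^21, C_2 ≅ Z^14.

Boundary ∂_1: C_1 → C_0 is given by ∂[p,q] = [q] − [p]. For instance
  ∂[3,4] = [4] − [3].
As a 7×21 matrix over Z this has rank 6, with invariant factors (1,1,1,1,1,1).

The boundary map ∂_2: C_2 → C_1 acts by ∂[p,q,r] = [q,r] − [p,r] + [p,q]. For instance
  ∂[0,4,6] = [4,6] − [0,6] + [0,4],
  ∂[3,4,5] = [4,5] − [3,5] + [3,4].
The resulting 21×14 matrix has rank 13, and its Smith normal form has invariant factors (1,1,1,1,1,1,1,1,1,1,1,1,1).

Computing H_k = (kernel of ∂_k) / (image of ∂_{k+1}):

  H_0: rank C_0 − rank ∂_1 = 7 − 6 = 1, and the invariant factors of ∂_1 are all 1, so H_0 ≅ Z.
  H_1: rank ker ∂_1 − rank ∂_2 = (21 − 6) − 13 = 2, and the invariant factors of ∂_2 are all 1, so H_1 ≅ Z^2.
  H_2: rank ker ∂_2 − rank ∂_3 = (14 − 13) − 0 = 1, and there is no ∂_3, so H_2 ≅ Z.

As a check, the Euler characteristic is 7 − 21 + 14 = 0, which agrees with 1 − 2 + 1 = 0.
(K is a triangulation of the torus T^2.)

H_0 = Z,  H_1 = Z^2,  H_2 = Z.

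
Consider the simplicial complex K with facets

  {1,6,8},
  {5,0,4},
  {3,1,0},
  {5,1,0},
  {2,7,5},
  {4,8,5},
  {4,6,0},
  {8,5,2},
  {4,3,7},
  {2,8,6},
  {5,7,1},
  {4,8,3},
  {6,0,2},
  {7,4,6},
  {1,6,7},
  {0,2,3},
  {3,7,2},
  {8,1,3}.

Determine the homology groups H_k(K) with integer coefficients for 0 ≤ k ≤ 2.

Fix the vertex order 0 < 1 < 2 < 3 < 4 < 5 < 6 < 7 < 8 and write every simplex with vertices in increasing order. Then dim K = 2 and the simplices of K are:

  0-simplices (9): [0], [1], [2], [3], [4], [5], [6], [7], [8]
  1-simplices (27): (27 of them)
  2-simplices (18): [0,1,3], [0,1,5], [0,2,3], [0,2,6], [0,4,5], [0,4,6], [1,3,8], [1,5,7], [1,6,7], [1,6,8], [2,3,7], [2,5,7], [2,5,8], [2,6,8], [3,4,7], [3,4,8], [4,5,8], [4,6,7]

so the chain groups are C_0 ≅ Z^9, C_1 ≅ Z^27, C_2 ≅ Z^18.

Boundary ∂_1: C_1 → C_0 maps an edge to its endpoints' difference, ∂[p,q] = q − p.
The 9×27 boundary matrix has rank 8 and Smith normal form diag(1,1,1,1,1,1,1,1).

The boundary map ∂_2: C_2 → C_1 sends each 2-simplex [p,q,r] to [q,r] − [p,r] + [p,q]. For instance
  ∂[2,5,7] = [5,7] − [2,7] + [2,5],
  ∂[0,1,5] = [1,5] − [0,5] + [0,1].
This gives a 27×18 integer matrix of rank 17; reducing to Smith normal form yields diagonal entries (1,1,1,1,1,1,1,1,1,1,1,1,1,1,1,1,1).

Now H_k = ker ∂_k / im ∂_{k+1}, so:

  H_0: rank C_0 − rank ∂_1 = 9 − 8 = 1, and the invariant factors of ∂_1 are all 1, so H_0 = Z.
  H_1: rank ker ∂_1 − rank ∂_2 = (27 − 8) − 17 = 2, and the invariant factors of ∂_2 are all 1, so H_1 = Z^2.
  H_2: rank ker ∂_2 − rank ∂_3 = (18 − 17) − 0 = 1, and there is no ∂_3, so H_2 = Z.

As a check, the Euler characteristic is 9 − 27 + 18 = 0, which agrees with 1 − 2 + 1 = 0.

H_0 = Z,  H_1 = Z^2,  H_2 = Z.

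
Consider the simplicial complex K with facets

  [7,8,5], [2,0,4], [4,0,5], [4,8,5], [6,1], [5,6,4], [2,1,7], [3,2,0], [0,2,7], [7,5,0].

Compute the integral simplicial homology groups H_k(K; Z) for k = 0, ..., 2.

H_0 ≅ Z,  H_1 ≅ Z,  H_2 = 0.

Fix the vertex order 0 < 1 < 2 < 3 < 4 < 5 < 6 < 7 < 8 and write every simplex with vertices in increasing order. Then dim K = 2 and the simplices of K are:

  0-simplices (9): [0], [1], [2], [3], [4], [5], [6], [7], [8]
  1-simplices (18): [0,2], [0,3], [0,4], [0,5], [0,7], [1,2], [1,6], [1,7], [2,3], [2,4], [2,7], [4,5], [4,6], [4,8], [5,6], [5,7], [5,8], [7,8]
  2-simplices (9): [0,2,3], [0,2,4], [0,2,7], [0,4,5], [0,5,7], [1,2,7], [4,5,6], [4,5,8], [5,7,8]

Hence C_0 ≅ Z^9, C_1 ≅ Z^18, C_2 ≅ Z^9.

∂_1: C_1 → C_0 is given by ∂[p,q] = [q] − [p]. For instance
  ∂[5,7] = [7] − [5].
The 9×18 boundary matrix has rank 8 and Smith normal form diag(1,1,1,1,1,1,1,1).

The boundary map ∂_2: C_2 → C_1 acts by ∂[p,q,r] = [q,r] − [p,r] + [p,q]. For instance
  ∂[5,7,8] = [7,8] − [5,8] + [5,7],
  ∂[4,5,6] = [5,6] − [4,6] + [4,5].
The resulting 18×9 matrix has rank 9, and its Smith normal form has invariant factors (1,1,1,1,1,1,1,1,1).

Reading off H_k = ker ∂_k / im ∂_{k+1}:

  H_0: rank C_0 − rank ∂_1 = 9 − 8 = 1, and the invariant factors of ∂_1 are all 1, so H_0 = Z.
  H_1: rank ker ∂_1 − rank ∂_2 = (18 − 8) − 9 = 1, and the invariant factors of ∂_2 are all 1, so H_1 = Z.
  H_2: rank ker ∂_2 − rank ∂_3 = (9 − 9) − 0 = 0, and there is no ∂_3, so H_2 = 0.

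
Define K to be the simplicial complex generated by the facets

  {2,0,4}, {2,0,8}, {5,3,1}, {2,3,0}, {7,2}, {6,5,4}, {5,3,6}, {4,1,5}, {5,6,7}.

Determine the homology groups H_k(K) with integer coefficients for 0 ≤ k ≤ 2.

Take the total order 0 < 1 < 2 < 3 < 4 < 5 < 6 < 7 < 8 on the vertex set. Then K (dimension 2) consists of the simplices:

  0-simplices (9): [0], [1], [2], [3], [4], [5], [6], [7], [8]
  1-simplices (18): [0,2], [0,3], [0,4], [0,8], [1,3], [1,4], [1,5], [2,3], [2,4], [2,7], [2,8], [3,5], [3,6], [4,5], [4,6], [5,6], [5,7], [6,7]
  2-simplices (8): [0,2,3], [0,2,4], [0,2,8], [1,3,5], [1,4,5], [3,5,6], [4,5,6], [5,6,7]

so the chain groups are C_0 ≅ Z^9, C_1 ≅ Z^18, C_2 ≅ Z^8.

Boundary ∂_1: C_1 → C_0 maps an edge to its endpoints' difference, ∂[p,q] = q − p. For instance
  ∂[2,4] = [4] − [2].
The 9×18 boundary matrix has rank 8 and Smith normal form diag(1,1,1,1,1,1,1,1).

The boundary map ∂_2: C_2 → C_1 maps a triangle to the signed sum of its edges. For instance
  ∂[1,3,5] = [3,5] − [1,5] + [1,3],
  ∂[4,5,6] = [5,6] − [4,6] + [4,5].
The resulting 18×8 matrix has rank 8, and its Smith normal form has invariant factors (1,1,1,1,1,1,1,1).

Reading off H_k = ker ∂_k / im ∂_{k+1}:

  H_0: rank C_0 − rank ∂_1 = 9 − 8 = 1, and the invariant factors of ∂_1 are all 1, so H_0 ≅ Z.
  H_1: rank ker ∂_1 − rank ∂_2 = (18 − 8) − 8 = 2, and the invariant factors of ∂_2 are all 1, so H_1 ≅ Z^2.
  H_2: rank ker ∂_2 − rank ∂_3 = (8 − 8) − 0 = 0, and there is no ∂_3, so H_2 ≅ 0.

H_0 ≅ Z,  H_1 ≅ Z^2,  H_2 = 0.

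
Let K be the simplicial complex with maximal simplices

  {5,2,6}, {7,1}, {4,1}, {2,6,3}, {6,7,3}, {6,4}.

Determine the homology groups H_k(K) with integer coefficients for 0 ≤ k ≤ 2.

Fix the vertex order 1 < 2 < 3 < 4 < 5 < 6 < 7 and write every simplex with vertices in increasing order. Then dim K = 2 and the simplices of K are:

  0-simplices (7): [1], [2], [3], [4], [5], [6], [7]
  1-simplices (10): [1,4], [1,7], [2,3], [2,5], [2,6], [3,6], [3,7], [4,6], [5,6], [6,7]
  2-simplices (3): [2,3,6], [2,5,6], [3,6,7]

giving chain groups C_0 ≅ Z^7, C_1 ≅ Z^10, C_2 ≅ Z^3.

The boundary map ∂_1: C_1 → C_0 sends each edge [p,q] (with p < q) to q − p. For instance
  ∂[1,4] = [4] − [1].
The resulting 7×10 matrix has rank 6, and its Smith normal form has invariant factors (1,1,1,1,1,1).

∂_2: C_2 → C_1 acts by ∂[p,q,r] = [q,r] − [p,r] + [p,q]. For instance
  ∂[3,6,7] = [6,7] − [3,7] + [3,6],
  ∂[2,3,6] = [3,6] − [2,6] + [2,3].
The resulting 10×3 matrix has rank 3, and its Smith normal form has invariant factors (1,1,1).

Computing H_k = (kernel of ∂_k) / (image of ∂_{k+1}):

  H_0: rank C_0 − rank ∂_1 = 7 − 6 = 1, and the invariant factors of ∂_1 are all 1, so H_0 ≅ Z.
  H_1: rank ker ∂_1 − rank ∂_2 = (10 − 6) − 3 = 1, and the invariant factors of ∂_2 are all 1, so H_1 ≅ Z.
  H_2: rank ker ∂_2 − rank ∂_3 = (3 − 3) − 0 = 0, and there is no ∂_3, so H_2 ≅ 0.

As a check, the Euler characteristic is 7 − 10 + 3 = 0, which agrees with 1 − 1 + 0 = 0.

H_0 = Z,  H_1 = Z,  H_2 = 0.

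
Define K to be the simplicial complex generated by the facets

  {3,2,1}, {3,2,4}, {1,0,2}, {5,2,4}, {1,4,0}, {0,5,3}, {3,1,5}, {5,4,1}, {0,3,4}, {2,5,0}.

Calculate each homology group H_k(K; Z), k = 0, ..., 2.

K has 6 vertices, 15 edges, 10 triangles.
rank ∂_0 = 0, rank ∂_1 = 5 ⇒ b_0 = 6 − 0 − 5 = 1; all invariant factors of ∂_1 are 1 so no torsion. So H_0 ≅ Z.
rank ∂_1 = 5, rank ∂_2 = 10 ⇒ b_1 = 15 − 5 − 10 = 0; ∂_2 has invariant factor(s) [2] giving torsion. So H_1 ≅ Z/2.
rank ∂_2 = 10, rank ∂_3 = 0 ⇒ b_2 = 10 − 10 − 0 = 0. So H_2 ≅ 0.

H_0 = Z,  H_1 = Z/2,  H_2 = 0.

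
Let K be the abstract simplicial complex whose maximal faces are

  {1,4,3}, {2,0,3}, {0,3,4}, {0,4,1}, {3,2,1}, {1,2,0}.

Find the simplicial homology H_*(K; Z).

H_0 ≅ Z,  H_1 = 0,  H_2 ≅ Z.

Fix the vertex order 0 < 1 < 2 < 3 < 4 and write every simplex with vertices in increasing order. Then dim K = 2 and the simplices of K are:

  0-simplices (5): [0], [1], [2], [3], [4]
  1-simplices (9): [0,1], [0,2], [0,3], [0,4], [1,2], [1,3], [1,4], [2,3], [3,4]
  2-simplices (6): [0,1,2], [0,1,4], [0,2,3], [0,3,4], [1,2,3], [1,3,4]

so the chain groups are C_0 ≅ Z^5, C_1 ≅ Z^9, C_2 ≅ Z^6.

The boundary map ∂_1: C_1 → C_0 sends each edge [p,q] (with p < q) to q − p. For instance
  ∂[0,4] = [4] − [0].
The resulting 5×9 matrix has rank 4, and its Smith normal form has invariant factors (1,1,1,1).

Boundary ∂_2: C_2 → C_1 acts by ∂[p,q,r] = [q,r] − [p,r] + [p,q]. For instance
  ∂[0,3,4] = [3,4] − [0,4] + [0,3],
  ∂[0,1,4] = [1,4] − [0,4] + [0,1].
As a 9×6 matrix over Z this has rank 5, with invariant factors (1,1,1,1,1).

Reading off H_k = ker ∂_k / im ∂_{k+1}:

  H_0: rank C_0 − rank ∂_1 = 5 − 4 = 1, and the invariant factors of ∂_1 are all 1, so H_0 = Z.
  H_1: rank ker ∂_1 − rank ∂_2 = (9 − 4) − 5 = 0, and the invariant factors of ∂_2 are all 1, so H_1 = 0.
  H_2: rank ker ∂_2 − rank ∂_3 = (6 − 5) − 0 = 1, and there is no ∂_3, so H_2 = Z.

(K is a triangulation of the 2-sphere S^2.)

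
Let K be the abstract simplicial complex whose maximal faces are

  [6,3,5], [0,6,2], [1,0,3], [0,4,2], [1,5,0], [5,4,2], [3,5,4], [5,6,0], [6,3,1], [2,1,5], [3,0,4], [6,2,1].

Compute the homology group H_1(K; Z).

We work with the vertex ordering 0 < 1 < 2 < 3 < 4 < 5 < 6. The simplices of K, each written with vertices in increasing order, are:

  0-simplices (7): [0], [1], [2], [3], [4], [5], [6]
  1-simplices (18): [0,1], [0,2], [0,3], [0,4], [0,5], [0,6], [1,2], [1,3], [1,5], [1,6], [2,4], [2,5], [2,6], [3,4], [3,5], [3,6], [4,5], [5,6]
  2-simplices (12): [0,1,3], [0,1,5], [0,2,4], [0,2,6], [0,3,4], [0,5,6], [1,2,5], [1,2,6], [1,3,6], [2,4,5], [3,4,5], [3,5,6]

Hence C_0 ≅ Z^7, C_1 ≅ Z^18, C_2 ≅ Z^12.

The boundary map ∂_1: C_1 → C_0 sends each edge [p,q] (with p < q) to q − p. For instance
  ∂[2,5] = [5] − [2].
As a 7×18 matrix over Z this has rank 6, with invariant factors (1,1,1,1,1,1).

The boundary map ∂_2: C_2 → C_1 sends each 2-simplex [p,q,r] to [q,r] − [p,r] + [p,q]. For instance
  ∂[2,4,5] = [4,5] − [2,5] + [2,4],
  ∂[1,2,6] = [2,6] − [1,6] + [1,2].
The resulting 18×12 matrix has rank 12, and its Smith normal form has invariant factors (1,1,1,1,1,1,1,1,1,1,1,2).

Computing H_k = (kernel of ∂_k) / (image of ∂_{k+1}):

  H_1: rank ker ∂_1 − rank ∂_2 = (18 − 6) − 12 = 0, and ∂_2 has invariant factor 2 > 1, so H_1 ≅ Z/2.

(K is a triangulation of the real projective plane RP^2.)

H_1 = Z/2.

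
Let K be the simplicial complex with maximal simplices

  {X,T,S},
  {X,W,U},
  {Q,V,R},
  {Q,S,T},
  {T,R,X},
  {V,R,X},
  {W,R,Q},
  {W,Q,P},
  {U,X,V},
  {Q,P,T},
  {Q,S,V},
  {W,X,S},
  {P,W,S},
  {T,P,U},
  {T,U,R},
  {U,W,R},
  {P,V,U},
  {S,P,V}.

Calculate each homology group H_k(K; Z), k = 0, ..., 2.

H_0 ≅ Z,  H_1 ≅ Z × Z/2,  H_2 = 0.

K has 9 vertices, 27 edges, 18 triangles.
rank ∂_0 = 0, rank ∂_1 = 8 ⇒ b_0 = 9 − 0 − 8 = 1; all invariant factors of ∂_1 are 1 so no torsion. So H_0 = Z.
rank ∂_1 = 8, rank ∂_2 = 18 ⇒ b_1 = 27 − 8 − 18 = 1; ∂_2 has invariant factor(s) [2] giving torsion. So H_1 = Z × Z/2.
rank ∂_2 = 18, rank ∂_3 = 0 ⇒ b_2 = 18 − 18 − 0 = 0. So H_2 = 0.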